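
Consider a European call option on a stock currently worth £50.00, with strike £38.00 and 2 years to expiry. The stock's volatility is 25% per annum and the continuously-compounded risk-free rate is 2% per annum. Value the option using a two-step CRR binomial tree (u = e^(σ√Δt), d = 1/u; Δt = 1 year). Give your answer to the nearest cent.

CRR parameters: u = e^(σ√Δt) = e^(0.25·√1) = 1.2840, d = 1/u = 0.7788
Per-period rate: rΔt = 0.02·1 = 0.02, so R = e^0.02 = 1.0202
Risk-neutral probability p = (e^0.02 − 0.7788)/(1.2840 − 0.7788) = 0.2414/0.5052 = 0.4778
Terminal stock prices: S_uu = 82.44, S_ud = 50, S_dd = 30.33
Terminal payoffs (S − K): max(44.44, 0) = 44.44, max(12, 0) = 12, max(-7.673, 0) = 0
Node u (S = 64.2): V_u = e^(−0.02)·[0.4778·44.4361 + 0.5222·12.0000] = 26.9537
Node d (S = 38.94): V_d = e^(−0.02)·[0.4778·12.0000 + 0.5222·0.0000] = 5.6202
Node 0 (S = 50): V_0 = e^(−0.02)·[0.4778·26.9537 + 0.5222·5.6202] = 15.5004

£15.50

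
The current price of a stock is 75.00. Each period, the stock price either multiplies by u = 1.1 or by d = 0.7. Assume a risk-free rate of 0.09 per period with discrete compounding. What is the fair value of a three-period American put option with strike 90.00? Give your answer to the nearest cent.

Risk-neutral probability p = (1 + 0.09 − 0.7)/(1.1 − 0.7) = 0.3900/0.4000 = 0.9750
Terminal stock prices: S_uuu = 99.83, S_uud = 63.53, S_udd = 40.42, S_ddd = 25.72
Terminal payoffs (K − S): max(-9.825, 0) = 0, max(26.47, 0) = 26.47, max(49.58, 0) = 49.58, max(64.28, 0) = 64.28
Node uu (S = 90.75): continuation = 1/1.09·[0.9750·0.0000 + 0.0250·26.4750] = 0.6072; exercise value = 0.0000 ≤ continuation, so V_uu = 0.6072
Node ud (S = 57.75): continuation = 1/1.09·[0.9750·26.4750 + 0.0250·49.5750] = 24.8188; exercise value = 32.2500 > continuation, so V_ud = 32.2500 (exercise)
Node dd (S = 36.75): continuation = 1/1.09·[0.9750·49.5750 + 0.0250·64.2750] = 45.8188; exercise value = 53.2500 > continuation, so V_dd = 53.2500 (exercise)
Node u (S = 82.5): continuation = 1/1.09·[0.9750·0.6072 + 0.0250·32.2500] = 1.2828; exercise value = 7.5000 > continuation, so V_u = 7.5000 (exercise)
Node d (S = 52.5): continuation = 1/1.09·[0.9750·32.2500 + 0.0250·53.2500] = 30.0688; exercise value = 37.5000 > continuation, so V_d = 37.5000 (exercise)
Node 0 (S = 75): continuation = 1/1.09·[0.9750·7.5000 + 0.0250·37.5000] = 7.5688; exercise value = 15.0000 > continuation, so V_0 = 15.0000 (exercise)

15.00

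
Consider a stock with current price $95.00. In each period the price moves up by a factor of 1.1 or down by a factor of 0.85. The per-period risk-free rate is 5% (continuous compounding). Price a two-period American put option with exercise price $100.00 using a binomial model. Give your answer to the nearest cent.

Risk-neutral probability p = (e^0.05 − 0.85)/(1.1 − 0.85) = 0.2013/0.2500 = 0.8051
Terminal stock prices: S_uu = 115, S_ud = 88.83, S_dd = 68.64
Terminal payoffs (K − S): max(-14.95, 0) = 0, max(11.17, 0) = 11.17, max(31.36, 0) = 31.36
Node u (S = 104.5): continuation = e^(−0.05)·[0.8051·0.0000 + 0.1949·11.1750] = 2.0720; exercise value = 0.0000 ≤ continuation, so V_u = 2.0720
Node d (S = 80.75): continuation = e^(−0.05)·[0.8051·11.1750 + 0.1949·31.3625] = 14.3729; exercise value = 19.2500 > continuation, so V_d = 19.2500 (exercise)
Node 0 (S = 95): continuation = e^(−0.05)·[0.8051·2.0720 + 0.1949·19.2500] = 5.1559; exercise value = 5.0000 ≤ continuation, so V_0 = 5.1559

$5.16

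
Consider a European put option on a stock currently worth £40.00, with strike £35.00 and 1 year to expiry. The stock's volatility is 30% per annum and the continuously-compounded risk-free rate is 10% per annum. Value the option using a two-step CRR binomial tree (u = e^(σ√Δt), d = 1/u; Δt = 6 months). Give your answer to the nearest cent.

£1.50

CRR parameters: u = e^(σ√Δt) = e^(0.3·√0.5) = 1.2363, d = 1/u = 0.8089
Per-period rate: rΔt = 0.1·0.5 = 0.05, so R = e^0.05 = 1.0513
Risk-neutral probability p = (e^0.05 − 0.8089)/(1.2363 − 0.8089) = 0.2424/0.4275 = 0.5671
Terminal stock prices: S_uu = 61.14, S_ud = 40, S_dd = 26.17
Terminal payoffs (K − S): max(-26.14, 0) = 0, max(-5, 0) = 0, max(8.83, 0) = 8.83
Node u (S = 49.45): V_u = e^(−0.05)·[0.5671·0.0000 + 0.4329·0.0000] = 0.0000
Node d (S = 32.35): V_d = e^(−0.05)·[0.5671·0.0000 + 0.4329·8.8300] = 3.6360
Node 0 (S = 40): V_0 = e^(−0.05)·[0.5671·0.0000 + 0.4329·3.6360] = 1.4972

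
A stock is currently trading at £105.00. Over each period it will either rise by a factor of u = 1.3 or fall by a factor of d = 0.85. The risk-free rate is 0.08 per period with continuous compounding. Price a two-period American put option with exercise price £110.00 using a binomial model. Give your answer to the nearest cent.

Risk-neutral probability p = (e^0.08 − 0.85)/(1.3 − 0.85) = 0.2333/0.4500 = 0.5184
Terminal stock prices: S_uu = 177.5, S_ud = 116, S_dd = 75.86
Terminal payoffs (K − S): max(-67.45, 0) = 0, max(-6.025, 0) = 0, max(34.14, 0) = 34.14
Node u (S = 136.5): continuation = e^(−0.08)·[0.5184·0.0000 + 0.4816·0.0000] = 0.0000; exercise value = 0.0000 ≤ continuation, so V_u = 0.0000
Node d (S = 89.25): continuation = e^(−0.08)·[0.5184·0.0000 + 0.4816·34.1375] = 15.1761; exercise value = 20.7500 > continuation, so V_d = 20.7500 (exercise)
Node 0 (S = 105): continuation = e^(−0.08)·[0.5184·0.0000 + 0.4816·20.7500] = 9.2246; exercise value = 5.0000 ≤ continuation, so V_0 = 9.2246

£9.22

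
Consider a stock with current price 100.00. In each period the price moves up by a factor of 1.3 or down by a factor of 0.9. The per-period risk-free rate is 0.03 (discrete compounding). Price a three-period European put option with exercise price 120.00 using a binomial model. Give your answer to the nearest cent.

19.23

Risk-neutral probability p = (1 + 0.03 − 0.9)/(1.3 − 0.9) = 0.1300/0.4000 = 0.3250
Terminal stock prices: S_uuu = 219.7, S_uud = 152.1, S_udd = 105.3, S_ddd = 72.9
Terminal payoffs (K − S): max(-99.7, 0) = 0, max(-32.1, 0) = 0, max(14.7, 0) = 14.7, max(47.1, 0) = 47.1
Node uu (S = 169): V_uu = 1/1.03·[0.3250·0.0000 + 0.6750·0.0000] = 0.0000
Node ud (S = 117): V_ud = 1/1.03·[0.3250·0.0000 + 0.6750·14.7000] = 9.6335
Node dd (S = 81): V_dd = 1/1.03·[0.3250·14.7000 + 0.6750·47.1000] = 35.5049
Node u (S = 130): V_u = 1/1.03·[0.3250·0.0000 + 0.6750·9.6335] = 6.3132
Node d (S = 90): V_d = 1/1.03·[0.3250·9.6335 + 0.6750·35.5049] = 26.3074
Node 0 (S = 100): V_0 = 1/1.03·[0.3250·6.3132 + 0.6750·26.3074] = 19.2323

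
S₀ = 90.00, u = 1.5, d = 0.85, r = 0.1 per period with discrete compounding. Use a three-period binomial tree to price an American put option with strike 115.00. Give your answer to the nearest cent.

25.00

Risk-neutral probability p = (1 + 0.1 − 0.85)/(1.5 − 0.85) = 0.2500/0.6500 = 0.3846
Terminal stock prices: S_uuu = 303.8, S_uud = 172.1, S_udd = 97.54, S_ddd = 55.27
Terminal payoffs (K − S): max(-188.8, 0) = 0, max(-57.12, 0) = 0, max(17.46, 0) = 17.46, max(59.73, 0) = 59.73
Node uu (S = 202.5): continuation = 1/1.1·[0.3846·0.0000 + 0.6154·0.0000] = 0.0000; exercise value = 0.0000 ≤ continuation, so V_uu = 0.0000
Node ud (S = 114.8): continuation = 1/1.1·[0.3846·0.0000 + 0.6154·17.4625] = 9.7692; exercise value = 0.2500 ≤ continuation, so V_ud = 9.7692
Node dd (S = 65.02): continuation = 1/1.1·[0.3846·17.4625 + 0.6154·59.7288] = 39.5205; exercise value = 49.9750 > continuation, so V_dd = 49.9750 (exercise)
Node u (S = 135): continuation = 1/1.1·[0.3846·0.0000 + 0.6154·9.7692] = 5.4653; exercise value = 0.0000 ≤ continuation, so V_u = 5.4653
Node d (S = 76.5): continuation = 1/1.1·[0.3846·9.7692 + 0.6154·49.9750] = 31.3739; exercise value = 38.5000 > continuation, so V_d = 38.5000 (exercise)
Node 0 (S = 90): continuation = 1/1.1·[0.3846·5.4653 + 0.6154·38.5000] = 23.4494; exercise value = 25.0000 > continuation, so V_0 = 25.0000 (exercise)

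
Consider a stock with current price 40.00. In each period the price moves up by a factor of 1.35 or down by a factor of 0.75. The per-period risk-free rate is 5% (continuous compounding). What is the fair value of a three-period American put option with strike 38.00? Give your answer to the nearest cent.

Risk-neutral probability p = (e^0.05 − 0.75)/(1.35 − 0.75) = 0.3013/0.6000 = 0.5021
Terminal stock prices: S_uuu = 98.42, S_uud = 54.68, S_udd = 30.38, S_ddd = 16.88
Terminal payoffs (K − S): max(-60.42, 0) = 0, max(-16.68, 0) = 0, max(7.625, 0) = 7.625, max(21.12, 0) = 21.12
Node uu (S = 72.9): continuation = e^(−0.05)·[0.5021·0.0000 + 0.4979·0.0000] = 0.0000; exercise value = 0.0000 ≤ continuation, so V_uu = 0.0000
Node ud (S = 40.5): continuation = e^(−0.05)·[0.5021·0.0000 + 0.4979·7.6250] = 3.6112; exercise value = 0.0000 ≤ continuation, so V_ud = 3.6112
Node dd (S = 22.5): continuation = e^(−0.05)·[0.5021·7.6250 + 0.4979·21.1250] = 13.6467; exercise value = 15.5000 > continuation, so V_dd = 15.5000 (exercise)
Node u (S = 54): continuation = e^(−0.05)·[0.5021·0.0000 + 0.4979·3.6112] = 1.7103; exercise value = 0.0000 ≤ continuation, so V_u = 1.7103
Node d (S = 30): continuation = e^(−0.05)·[0.5021·3.6112 + 0.4979·15.5000] = 9.0656; exercise value = 8.0000 ≤ continuation, so V_d = 9.0656
Node 0 (S = 40): continuation = e^(−0.05)·[0.5021·1.7103 + 0.4979·9.0656] = 5.1103; exercise value = 0.0000 ≤ continuation, so V_0 = 5.1103

5.11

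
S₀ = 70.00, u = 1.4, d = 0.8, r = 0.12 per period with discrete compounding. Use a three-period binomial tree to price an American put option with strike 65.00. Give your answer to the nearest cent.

Risk-neutral probability p = (1 + 0.12 − 0.8)/(1.4 − 0.8) = 0.3200/0.6000 = 0.5333
Terminal stock prices: S_uuu = 192.1, S_uud = 109.8, S_udd = 62.72, S_ddd = 35.84
Terminal payoffs (K − S): max(-127.1, 0) = 0, max(-44.76, 0) = 0, max(2.28, 0) = 2.28, max(29.16, 0) = 29.16
Node uu (S = 137.2): continuation = 1/1.12·[0.5333·0.0000 + 0.4667·0.0000] = 0.0000; exercise value = 0.0000 ≤ continuation, so V_uu = 0.0000
Node ud (S = 78.4): continuation = 1/1.12·[0.5333·0.0000 + 0.4667·2.2800] = 0.9500; exercise value = 0.0000 ≤ continuation, so V_ud = 0.9500
Node dd (S = 44.8): continuation = 1/1.12·[0.5333·2.2800 + 0.4667·29.1600] = 13.2357; exercise value = 20.2000 > continuation, so V_dd = 20.2000 (exercise)
Node u (S = 98): continuation = 1/1.12·[0.5333·0.0000 + 0.4667·0.9500] = 0.3958; exercise value = 0.0000 ≤ continuation, so V_u = 0.3958
Node d (S = 56): continuation = 1/1.12·[0.5333·0.9500 + 0.4667·20.2000] = 8.8690; exercise value = 9.0000 > continuation, so V_d = 9.0000 (exercise)
Node 0 (S = 70): continuation = 1/1.12·[0.5333·0.3958 + 0.4667·9.0000] = 3.9385; exercise value = 0.0000 ≤ continuation, so V_0 = 3.9385

3.94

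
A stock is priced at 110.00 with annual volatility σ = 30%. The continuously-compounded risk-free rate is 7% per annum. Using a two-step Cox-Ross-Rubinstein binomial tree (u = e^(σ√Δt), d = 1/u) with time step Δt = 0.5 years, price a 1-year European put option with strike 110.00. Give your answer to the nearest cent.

CRR parameters: u = e^(σ√Δt) = e^(0.3·√0.5) = 1.2363, d = 1/u = 0.8089
Per-period rate: rΔt = 0.07·0.5 = 0.035, so R = e^0.035 = 1.0356
Risk-neutral probability p = (e^0.035 − 0.8089)/(1.2363 − 0.8089) = 0.2268/0.4275 = 0.5305
Terminal stock prices: S_uu = 168.1, S_ud = 110, S_dd = 71.97
Terminal payoffs (K − S): max(-58.13, 0) = 0, max(0, 0) = 0, max(38.03, 0) = 38.03
Node u (S = 136): V_u = e^(−0.035)·[0.5305·0.0000 + 0.4695·0.0000] = 0.0000
Node d (S = 88.97): V_d = e^(−0.035)·[0.5305·0.0000 + 0.4695·38.0324] = 17.2422
Node 0 (S = 110): V_0 = e^(−0.035)·[0.5305·0.0000 + 0.4695·17.2422] = 7.8169

7.82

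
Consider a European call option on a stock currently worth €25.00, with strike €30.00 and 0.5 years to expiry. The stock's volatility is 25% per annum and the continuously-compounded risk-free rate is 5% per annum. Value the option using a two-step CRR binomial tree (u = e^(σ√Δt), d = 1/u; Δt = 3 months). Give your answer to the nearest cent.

€0.55

CRR parameters: u = e^(σ√Δt) = e^(0.25·√0.25) = 1.1331, d = 1/u = 0.8825
Per-period rate: rΔt = 0.05·0.25 = 0.0125, so R = e^0.0125 = 1.0126
Risk-neutral probability p = (e^0.0125 − 0.8825)/(1.1331 − 0.8825) = 0.1301/0.2507 = 0.5190
Terminal stock prices: S_uu = 32.1, S_ud = 25, S_dd = 19.47
Terminal payoffs (S − K): max(2.101, 0) = 2.101, max(-5, 0) = 0, max(-10.53, 0) = 0
Node u (S = 28.33): V_u = e^(−0.0125)·[0.5190·2.1006 + 0.4810·0.0000] = 1.0766
Node d (S = 22.06): V_d = e^(−0.0125)·[0.5190·0.0000 + 0.4810·0.0000] = 0.0000
Node 0 (S = 25): V_0 = e^(−0.0125)·[0.5190·1.0766 + 0.4810·0.0000] = 0.5518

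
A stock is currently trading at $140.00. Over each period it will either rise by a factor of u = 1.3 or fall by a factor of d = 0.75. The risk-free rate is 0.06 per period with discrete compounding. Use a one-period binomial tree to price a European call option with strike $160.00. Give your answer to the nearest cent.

$11.70

Risk-neutral probability p = (1 + 0.06 − 0.75)/(1.3 − 0.75) = 0.3100/0.5500 = 0.5636
Terminal stock prices: S_u = 182, S_d = 105
Terminal payoffs (S − K): max(22, 0) = 22, max(-55, 0) = 0
Node 0 (S = 140): V_0 = 1/1.06·[0.5636·22.0000 + 0.4364·0.0000] = 11.6981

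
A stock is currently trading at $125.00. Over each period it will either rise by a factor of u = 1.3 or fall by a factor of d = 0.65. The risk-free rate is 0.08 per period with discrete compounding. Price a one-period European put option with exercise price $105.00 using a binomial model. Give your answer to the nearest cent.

Risk-neutral probability p = (1 + 0.08 − 0.65)/(1.3 − 0.65) = 0.4300/0.6500 = 0.6615
Terminal stock prices: S_u = 162.5, S_d = 81.25
Terminal payoffs (K − S): max(-57.5, 0) = 0, max(23.75, 0) = 23.75
Node 0 (S = 125): V_0 = 1/1.08·[0.6615·0.0000 + 0.3385·23.7500] = 7.4430

$7.44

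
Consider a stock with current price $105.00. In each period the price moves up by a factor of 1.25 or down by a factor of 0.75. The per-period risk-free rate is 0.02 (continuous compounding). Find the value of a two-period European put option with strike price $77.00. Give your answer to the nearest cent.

$3.64

Risk-neutral probability p = (e^0.02 − 0.75)/(1.25 − 0.75) = 0.2702/0.5000 = 0.5404
Terminal stock prices: S_uu = 164.1, S_ud = 98.44, S_dd = 59.06
Terminal payoffs (K − S): max(-87.06, 0) = 0, max(-21.44, 0) = 0, max(17.94, 0) = 17.94
Node u (S = 131.2): V_u = e^(−0.02)·[0.5404·0.0000 + 0.4596·0.0000] = 0.0000
Node d (S = 78.75): V_d = e^(−0.02)·[0.5404·0.0000 + 0.4596·17.9375] = 8.0808
Node 0 (S = 105): V_0 = e^(−0.02)·[0.5404·0.0000 + 0.4596·8.0808] = 3.6404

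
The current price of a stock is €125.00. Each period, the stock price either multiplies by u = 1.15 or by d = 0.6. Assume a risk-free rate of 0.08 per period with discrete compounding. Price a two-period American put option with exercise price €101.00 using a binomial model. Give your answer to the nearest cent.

€4.47

Risk-neutral probability p = (1 + 0.08 − 0.6)/(1.15 − 0.6) = 0.4800/0.5500 = 0.8727
Terminal stock prices: S_uu = 165.3, S_ud = 86.25, S_dd = 45
Terminal payoffs (K − S): max(-64.31, 0) = 0, max(14.75, 0) = 14.75, max(56, 0) = 56
Node u (S = 143.8): continuation = 1/1.08·[0.8727·0.0000 + 0.1273·14.7500] = 1.7382; exercise value = 0.0000 ≤ continuation, so V_u = 1.7382
Node d (S = 75): continuation = 1/1.08·[0.8727·14.7500 + 0.1273·56.0000] = 18.5185; exercise value = 26.0000 > continuation, so V_d = 26.0000 (exercise)
Node 0 (S = 125): continuation = 1/1.08·[0.8727·1.7382 + 0.1273·26.0000] = 4.4686; exercise value = 0.0000 ≤ continuation, so V_0 = 4.4686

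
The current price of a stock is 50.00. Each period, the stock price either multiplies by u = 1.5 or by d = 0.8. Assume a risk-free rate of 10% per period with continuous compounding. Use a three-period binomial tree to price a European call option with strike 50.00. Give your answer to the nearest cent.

16.82

Risk-neutral probability p = (e^0.1 − 0.8)/(1.5 − 0.8) = 0.3052/0.7000 = 0.4360
Terminal stock prices: S_uuu = 168.8, S_uud = 90, S_udd = 48, S_ddd = 25.6
Terminal payoffs (S − K): max(118.8, 0) = 118.8, max(40, 0) = 40, max(-2, 0) = 0, max(-24.4, 0) = 0
Node uu (S = 112.5): V_uu = e^(−0.1)·[0.4360·118.7500 + 0.5640·40.0000] = 67.2581
Node ud (S = 60): V_ud = e^(−0.1)·[0.4360·40.0000 + 0.5640·0.0000] = 15.7789
Node dd (S = 32): V_dd = e^(−0.1)·[0.4360·0.0000 + 0.5640·0.0000] = 0.0000
Node u (S = 75): V_u = e^(−0.1)·[0.4360·67.2581 + 0.5640·15.7789] = 34.5844
Node d (S = 40): V_d = e^(−0.1)·[0.4360·15.7789 + 0.5640·0.0000] = 6.2243
Node 0 (S = 50): V_0 = e^(−0.1)·[0.4360·34.5844 + 0.5640·6.2243] = 16.8192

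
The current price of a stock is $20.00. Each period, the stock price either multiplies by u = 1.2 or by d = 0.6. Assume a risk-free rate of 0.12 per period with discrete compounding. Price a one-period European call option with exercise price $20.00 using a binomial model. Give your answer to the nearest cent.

$3.10

Risk-neutral probability p = (1 + 0.12 − 0.6)/(1.2 − 0.6) = 0.5200/0.6000 = 0.8667
Terminal stock prices: S_u = 24, S_d = 12
Terminal payoffs (S − K): max(4, 0) = 4, max(-8, 0) = 0
Node 0 (S = 20): V_0 = 1/1.12·[0.8667·4.0000 + 0.1333·0.0000] = 3.0952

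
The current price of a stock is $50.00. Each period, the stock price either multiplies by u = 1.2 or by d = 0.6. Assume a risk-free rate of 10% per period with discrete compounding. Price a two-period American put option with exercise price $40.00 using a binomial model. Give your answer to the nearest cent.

$1.97

Risk-neutral probability p = (1 + 0.1 − 0.6)/(1.2 − 0.6) = 0.5000/0.6000 = 0.8333
Terminal stock prices: S_uu = 72, S_ud = 36, S_dd = 18
Terminal payoffs (K − S): max(-32, 0) = 0, max(4, 0) = 4, max(22, 0) = 22
Node u (S = 60): continuation = 1/1.1·[0.8333·0.0000 + 0.1667·4.0000] = 0.6061; exercise value = 0.0000 ≤ continuation, so V_u = 0.6061
Node d (S = 30): continuation = 1/1.1·[0.8333·4.0000 + 0.1667·22.0000] = 6.3636; exercise value = 10.0000 > continuation, so V_d = 10.0000 (exercise)
Node 0 (S = 50): continuation = 1/1.1·[0.8333·0.6061 + 0.1667·10.0000] = 1.9743; exercise value = 0.0000 ≤ continuation, so V_0 = 1.9743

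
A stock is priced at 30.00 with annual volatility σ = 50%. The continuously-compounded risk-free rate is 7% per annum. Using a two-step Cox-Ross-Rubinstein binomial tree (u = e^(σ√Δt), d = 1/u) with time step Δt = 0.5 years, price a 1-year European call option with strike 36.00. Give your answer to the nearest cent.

CRR parameters: u = e^(σ√Δt) = e^(0.5·√0.5) = 1.4241, d = 1/u = 0.7022
Per-period rate: rΔt = 0.07·0.5 = 0.035, so R = e^0.035 = 1.0356
Risk-neutral probability p = (e^0.035 − 0.7022)/(1.4241 − 0.7022) = 0.3334/0.7219 = 0.4619
Terminal stock prices: S_uu = 60.84, S_ud = 30, S_dd = 14.79
Terminal payoffs (S − K): max(24.84, 0) = 24.84, max(-6, 0) = 0, max(-21.21, 0) = 0
Node u (S = 42.72): V_u = e^(−0.035)·[0.4619·24.8434 + 0.5381·0.0000] = 11.0796
Node d (S = 21.07): V_d = e^(−0.035)·[0.4619·0.0000 + 0.5381·0.0000] = 0.0000
Node 0 (S = 30): V_0 = e^(−0.035)·[0.4619·11.0796 + 0.5381·0.0000] = 4.9412

4.94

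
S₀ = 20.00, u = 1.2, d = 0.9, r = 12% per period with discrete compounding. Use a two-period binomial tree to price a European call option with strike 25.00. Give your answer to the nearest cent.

1.63

Risk-neutral probability p = (1 + 0.12 − 0.9)/(1.2 − 0.9) = 0.2200/0.3000 = 0.7333
Terminal stock prices: S_uu = 28.8, S_ud = 21.6, S_dd = 16.2
Terminal payoffs (S − K): max(3.8, 0) = 3.8, max(-3.4, 0) = 0, max(-8.8, 0) = 0
Node u (S = 24): V_u = 1/1.12·[0.7333·3.8000 + 0.2667·0.0000] = 2.4881
Node d (S = 18): V_d = 1/1.12·[0.7333·0.0000 + 0.2667·0.0000] = 0.0000
Node 0 (S = 20): V_0 = 1/1.12·[0.7333·2.4881 + 0.2667·0.0000] = 1.6291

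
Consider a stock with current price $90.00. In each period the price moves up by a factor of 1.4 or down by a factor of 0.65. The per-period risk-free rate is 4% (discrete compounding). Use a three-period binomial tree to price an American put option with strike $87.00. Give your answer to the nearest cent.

$17.63

Risk-neutral probability p = (1 + 0.04 − 0.65)/(1.4 − 0.65) = 0.3900/0.7500 = 0.5200
Terminal stock prices: S_uuu = 247, S_uud = 114.7, S_udd = 53.23, S_ddd = 24.72
Terminal payoffs (K − S): max(-160, 0) = 0, max(-27.66, 0) = 0, max(33.77, 0) = 33.77, max(62.28, 0) = 62.28
Node uu (S = 176.4): continuation = 1/1.04·[0.5200·0.0000 + 0.4800·0.0000] = 0.0000; exercise value = 0.0000 ≤ continuation, so V_uu = 0.0000
Node ud (S = 81.9): continuation = 1/1.04·[0.5200·0.0000 + 0.4800·33.7650] = 15.5838; exercise value = 5.1000 ≤ continuation, so V_ud = 15.5838
Node dd (S = 38.03): continuation = 1/1.04·[0.5200·33.7650 + 0.4800·62.2837] = 45.6288; exercise value = 48.9750 > continuation, so V_dd = 48.9750 (exercise)
Node u (S = 126): continuation = 1/1.04·[0.5200·0.0000 + 0.4800·15.5838] = 7.1925; exercise value = 0.0000 ≤ continuation, so V_u = 7.1925
Node d (S = 58.5): continuation = 1/1.04·[0.5200·15.5838 + 0.4800·48.9750] = 30.3958; exercise value = 28.5000 ≤ continuation, so V_d = 30.3958
Node 0 (S = 90): continuation = 1/1.04·[0.5200·7.1925 + 0.4800·30.3958] = 17.6251; exercise value = 0.0000 ≤ continuation, so V_0 = 17.6251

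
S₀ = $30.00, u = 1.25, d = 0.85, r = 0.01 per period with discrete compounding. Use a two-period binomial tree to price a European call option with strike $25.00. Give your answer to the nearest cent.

$6.67

Risk-neutral probability p = (1 + 0.01 − 0.85)/(1.25 − 0.85) = 0.1600/0.4000 = 0.4000
Terminal stock prices: S_uu = 46.88, S_ud = 31.88, S_dd = 21.67
Terminal payoffs (S − K): max(21.88, 0) = 21.88, max(6.875, 0) = 6.875, max(-3.325, 0) = 0
Node u (S = 37.5): V_u = 1/1.01·[0.4000·21.8750 + 0.6000·6.8750] = 12.7475
Node d (S = 25.5): V_d = 1/1.01·[0.4000·6.8750 + 0.6000·0.0000] = 2.7228
Node 0 (S = 30): V_0 = 1/1.01·[0.4000·12.7475 + 0.6000·2.7228] = 6.6660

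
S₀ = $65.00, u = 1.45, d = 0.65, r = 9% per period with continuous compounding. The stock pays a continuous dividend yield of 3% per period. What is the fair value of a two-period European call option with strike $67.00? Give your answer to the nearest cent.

Per-period risk-free factor R = e^0.09 = 1.0942; dividend-adjusted growth = e^(0.09−0.03) = 1.0618.
Risk-neutral probability p = (1.0618 − 0.65)/(1.45 − 0.65) = 0.4118/0.8000 = 0.5148
Terminal stock prices: S_uu = 136.7, S_ud = 61.26, S_dd = 27.46
Terminal payoffs (S − K): max(69.66, 0) = 69.66, max(-5.737, 0) = 0, max(-39.54, 0) = 0
Node u (S = 94.25): V_u = e^(−0.09)·[0.5148·69.6625 + 0.4852·0.0000] = 32.7754
Node d (S = 42.25): V_d = e^(−0.09)·[0.5148·0.0000 + 0.4852·0.0000] = 0.0000
Node 0 (S = 65): V_0 = e^(−0.09)·[0.5148·32.7754 + 0.4852·0.0000] = 15.4204

$15.42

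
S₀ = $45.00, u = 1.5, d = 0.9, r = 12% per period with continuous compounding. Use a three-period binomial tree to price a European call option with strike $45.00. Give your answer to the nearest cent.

$15.64

Risk-neutral probability p = (e^0.12 − 0.9)/(1.5 − 0.9) = 0.2275/0.6000 = 0.3792
Terminal stock prices: S_uuu = 151.9, S_uud = 91.12, S_udd = 54.68, S_ddd = 32.81
Terminal payoffs (S − K): max(106.9, 0) = 106.9, max(46.12, 0) = 46.12, max(9.675, 0) = 9.675, max(-12.19, 0) = 0
Node uu (S = 101.2): V_uu = e^(−0.12)·[0.3792·106.8750 + 0.6208·46.1250] = 61.3386
Node ud (S = 60.75): V_ud = e^(−0.12)·[0.3792·46.1250 + 0.6208·9.6750] = 20.8386
Node dd (S = 36.45): V_dd = e^(−0.12)·[0.3792·9.6750 + 0.6208·0.0000] = 3.2536
Node u (S = 67.5): V_u = e^(−0.12)·[0.3792·61.3386 + 0.6208·20.8386] = 32.1017
Node d (S = 40.5): V_d = e^(−0.12)·[0.3792·20.8386 + 0.6208·3.2536] = 8.7992
Node 0 (S = 45): V_0 = e^(−0.12)·[0.3792·32.1017 + 0.6208·8.7992] = 15.6405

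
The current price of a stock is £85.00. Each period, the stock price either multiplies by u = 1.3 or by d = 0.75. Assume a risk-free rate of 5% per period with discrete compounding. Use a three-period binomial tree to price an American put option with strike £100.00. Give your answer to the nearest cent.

£19.54

Risk-neutral probability p = (1 + 0.05 − 0.75)/(1.3 − 0.75) = 0.3000/0.5500 = 0.5455
Terminal stock prices: S_uuu = 186.7, S_uud = 107.7, S_udd = 62.16, S_ddd = 35.86
Terminal payoffs (K − S): max(-86.75, 0) = 0, max(-7.738, 0) = 0, max(37.84, 0) = 37.84, max(64.14, 0) = 64.14
Node uu (S = 143.7): continuation = 1/1.05·[0.5455·0.0000 + 0.4545·0.0000] = 0.0000; exercise value = 0.0000 ≤ continuation, so V_uu = 0.0000
Node ud (S = 82.88): continuation = 1/1.05·[0.5455·0.0000 + 0.4545·37.8438] = 16.3826; exercise value = 17.1250 > continuation, so V_ud = 17.1250 (exercise)
Node dd (S = 47.81): continuation = 1/1.05·[0.5455·37.8438 + 0.4545·64.1406] = 47.4256; exercise value = 52.1875 > continuation, so V_dd = 52.1875 (exercise)
Node u (S = 110.5): continuation = 1/1.05·[0.5455·0.0000 + 0.4545·17.1250] = 7.4134; exercise value = 0.0000 ≤ continuation, so V_u = 7.4134
Node d (S = 63.75): continuation = 1/1.05·[0.5455·17.1250 + 0.4545·52.1875] = 31.4881; exercise value = 36.2500 > continuation, so V_d = 36.2500 (exercise)
Node 0 (S = 85): continuation = 1/1.05·[0.5455·7.4134 + 0.4545·36.2500] = 19.5438; exercise value = 15.0000 ≤ continuation, so V_0 = 19.5438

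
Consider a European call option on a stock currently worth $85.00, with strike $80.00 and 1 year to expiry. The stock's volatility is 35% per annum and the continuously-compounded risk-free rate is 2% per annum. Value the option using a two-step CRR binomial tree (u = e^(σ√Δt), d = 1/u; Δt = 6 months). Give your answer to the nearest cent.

CRR parameters: u = e^(σ√Δt) = e^(0.35·√0.5) = 1.2808, d = 1/u = 0.7808
Per-period rate: rΔt = 0.02·0.5 = 0.01, so R = e^0.01 = 1.0101
Risk-neutral probability p = (e^0.01 − 0.7808)/(1.2808 − 0.7808) = 0.2293/0.5000 = 0.4585
Terminal stock prices: S_uu = 139.4, S_ud = 85, S_dd = 51.81
Terminal payoffs (S − K): max(59.44, 0) = 59.44, max(5, 0) = 5, max(-28.19, 0) = 0
Node u (S = 108.9): V_u = e^(−0.01)·[0.4585·59.4388 + 0.5415·5.0000] = 29.6643
Node d (S = 66.36): V_d = e^(−0.01)·[0.4585·5.0000 + 0.5415·0.0000] = 2.2699
Node 0 (S = 85): V_0 = e^(−0.01)·[0.4585·29.6643 + 0.5415·2.2699] = 14.6838

$14.68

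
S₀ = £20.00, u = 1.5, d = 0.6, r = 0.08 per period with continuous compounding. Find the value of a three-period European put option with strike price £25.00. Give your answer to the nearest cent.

£5.47

Risk-neutral probability p = (e^0.08 − 0.6)/(1.5 − 0.6) = 0.4833/0.9000 = 0.5370
Terminal stock prices: S_uuu = 67.5, S_uud = 27, S_udd = 10.8, S_ddd = 4.32
Terminal payoffs (K − S): max(-42.5, 0) = 0, max(-2, 0) = 0, max(14.2, 0) = 14.2, max(20.68, 0) = 20.68
Node uu (S = 45): V_uu = e^(−0.08)·[0.5370·0.0000 + 0.4630·0.0000] = 0.0000
Node ud (S = 18): V_ud = e^(−0.08)·[0.5370·0.0000 + 0.4630·14.2000] = 6.0693
Node dd (S = 7.2): V_dd = e^(−0.08)·[0.5370·14.2000 + 0.4630·20.6800] = 15.8779
Node u (S = 30): V_u = e^(−0.08)·[0.5370·0.0000 + 0.4630·6.0693] = 2.5941
Node d (S = 12): V_d = e^(−0.08)·[0.5370·6.0693 + 0.4630·15.8779] = 9.7950
Node 0 (S = 20): V_0 = e^(−0.08)·[0.5370·2.5941 + 0.4630·9.7950] = 5.4725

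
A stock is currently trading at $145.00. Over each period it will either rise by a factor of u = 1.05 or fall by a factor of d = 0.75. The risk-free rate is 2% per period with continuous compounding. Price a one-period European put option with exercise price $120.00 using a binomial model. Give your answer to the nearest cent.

Risk-neutral probability p = (e^0.02 − 0.75)/(1.05 − 0.75) = 0.2702/0.3000 = 0.9007
Terminal stock prices: S_u = 152.2, S_d = 108.8
Terminal payoffs (K − S): max(-32.25, 0) = 0, max(11.25, 0) = 11.25
Node 0 (S = 145): V_0 = e^(−0.02)·[0.9007·0.0000 + 0.0993·11.2500] = 1.0953

$1.10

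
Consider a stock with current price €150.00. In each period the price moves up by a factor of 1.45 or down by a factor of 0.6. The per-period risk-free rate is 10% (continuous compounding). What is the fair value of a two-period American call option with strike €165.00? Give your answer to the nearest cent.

€43.49

Risk-neutral probability p = (e^0.1 − 0.6)/(1.45 − 0.6) = 0.5052/0.8500 = 0.5943
Terminal stock prices: S_uu = 315.4, S_ud = 130.5, S_dd = 54
Terminal payoffs (S − K): max(150.4, 0) = 150.4, max(-34.5, 0) = 0, max(-111, 0) = 0
Node u (S = 217.5): continuation = e^(−0.1)·[0.5943·150.3750 + 0.4057·0.0000] = 80.8659; exercise value = 52.5000 ≤ continuation, so V_u = 80.8659
Node d (S = 90): continuation = e^(−0.1)·[0.5943·0.0000 + 0.4057·0.0000] = 0.0000; exercise value = 0.0000 ≤ continuation, so V_d = 0.0000
Node 0 (S = 150): continuation = e^(−0.1)·[0.5943·80.8659 + 0.4057·0.0000] = 43.4866; exercise value = 0.0000 ≤ continuation, so V_0 = 43.4866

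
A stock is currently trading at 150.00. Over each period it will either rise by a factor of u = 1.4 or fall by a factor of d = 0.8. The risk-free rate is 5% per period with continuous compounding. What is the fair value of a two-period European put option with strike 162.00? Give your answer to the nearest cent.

20.17

Risk-neutral probability p = (e^0.05 − 0.8)/(1.4 − 0.8) = 0.2513/0.6000 = 0.4188
Terminal stock prices: S_uu = 294, S_ud = 168, S_dd = 96
Terminal payoffs (K − S): max(-132, 0) = 0, max(-6, 0) = 0, max(66, 0) = 66
Node u (S = 210): V_u = e^(−0.05)·[0.4188·0.0000 + 0.5812·0.0000] = 0.0000
Node d (S = 120): V_d = e^(−0.05)·[0.4188·0.0000 + 0.5812·66.0000] = 36.4893
Node 0 (S = 150): V_0 = e^(−0.05)·[0.4188·0.0000 + 0.5812·36.4893] = 20.1738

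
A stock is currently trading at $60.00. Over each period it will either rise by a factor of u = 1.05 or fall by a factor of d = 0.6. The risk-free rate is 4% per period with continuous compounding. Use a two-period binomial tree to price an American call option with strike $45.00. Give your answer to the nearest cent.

Risk-neutral probability p = (e^0.04 − 0.6)/(1.05 − 0.6) = 0.4408/0.4500 = 0.9796
Terminal stock prices: S_uu = 66.15, S_ud = 37.8, S_dd = 21.6
Terminal payoffs (S − K): max(21.15, 0) = 21.15, max(-7.2, 0) = 0, max(-23.4, 0) = 0
Node u (S = 63): continuation = e^(−0.04)·[0.9796·21.1500 + 0.0204·0.0000] = 19.9057; exercise value = 18.0000 ≤ continuation, so V_u = 19.9057
Node d (S = 36): continuation = e^(−0.04)·[0.9796·0.0000 + 0.0204·0.0000] = 0.0000; exercise value = 0.0000 ≤ continuation, so V_d = 0.0000
Node 0 (S = 60): continuation = e^(−0.04)·[0.9796·19.9057 + 0.0204·0.0000] = 18.7347; exercise value = 15.0000 ≤ continuation, so V_0 = 18.7347

$18.73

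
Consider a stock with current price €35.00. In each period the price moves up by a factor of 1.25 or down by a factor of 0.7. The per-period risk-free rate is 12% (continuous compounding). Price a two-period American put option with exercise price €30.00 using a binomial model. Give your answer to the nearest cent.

€1.09

Risk-neutral probability p = (e^0.12 − 0.7)/(1.25 − 0.7) = 0.4275/0.5500 = 0.7773
Terminal stock prices: S_uu = 54.69, S_ud = 30.62, S_dd = 17.15
Terminal payoffs (K − S): max(-24.69, 0) = 0, max(-0.625, 0) = 0, max(12.85, 0) = 12.85
Node u (S = 43.75): continuation = e^(−0.12)·[0.7773·0.0000 + 0.2227·0.0000] = 0.0000; exercise value = 0.0000 ≤ continuation, so V_u = 0.0000
Node d (S = 24.5): continuation = e^(−0.12)·[0.7773·0.0000 + 0.2227·12.8500] = 2.5385; exercise value = 5.5000 > continuation, so V_d = 5.5000 (exercise)
Node 0 (S = 35): continuation = e^(−0.12)·[0.7773·0.0000 + 0.2227·5.5000] = 1.0865; exercise value = 0.0000 ≤ continuation, so V_0 = 1.0865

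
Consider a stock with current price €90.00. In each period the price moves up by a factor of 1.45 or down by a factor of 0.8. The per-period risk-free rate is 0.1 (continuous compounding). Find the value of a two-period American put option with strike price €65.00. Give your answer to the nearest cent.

Risk-neutral probability p = (e^0.1 − 0.8)/(1.45 − 0.8) = 0.3052/0.6500 = 0.4695
Terminal stock prices: S_uu = 189.2, S_ud = 104.4, S_dd = 57.6
Terminal payoffs (K − S): max(-124.2, 0) = 0, max(-39.4, 0) = 0, max(7.4, 0) = 7.4
Node u (S = 130.5): continuation = e^(−0.1)·[0.4695·0.0000 + 0.5305·0.0000] = 0.0000; exercise value = 0.0000 ≤ continuation, so V_u = 0.0000
Node d (S = 72): continuation = e^(−0.1)·[0.4695·0.0000 + 0.5305·7.4000] = 3.5522; exercise value = 0.0000 ≤ continuation, so V_d = 3.5522
Node 0 (S = 90): continuation = e^(−0.1)·[0.4695·0.0000 + 0.5305·3.5522] = 1.7051; exercise value = 0.0000 ≤ continuation, so V_0 = 1.7051

€1.71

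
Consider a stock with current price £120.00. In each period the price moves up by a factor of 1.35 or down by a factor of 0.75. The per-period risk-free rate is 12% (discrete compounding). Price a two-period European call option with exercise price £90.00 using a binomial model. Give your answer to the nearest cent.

Risk-neutral probability p = (1 + 0.12 − 0.75)/(1.35 − 0.75) = 0.3700/0.6000 = 0.6167
Terminal stock prices: S_uu = 218.7, S_ud = 121.5, S_dd = 67.5
Terminal payoffs (S − K): max(128.7, 0) = 128.7, max(31.5, 0) = 31.5, max(-22.5, 0) = 0
Node u (S = 162): V_u = 1/1.12·[0.6167·128.7000 + 0.3833·31.5000] = 81.6429
Node d (S = 90): V_d = 1/1.12·[0.6167·31.5000 + 0.3833·0.0000] = 17.3438
Node 0 (S = 120): V_0 = 1/1.12·[0.6167·81.6429 + 0.3833·17.3438] = 50.8883

£50.89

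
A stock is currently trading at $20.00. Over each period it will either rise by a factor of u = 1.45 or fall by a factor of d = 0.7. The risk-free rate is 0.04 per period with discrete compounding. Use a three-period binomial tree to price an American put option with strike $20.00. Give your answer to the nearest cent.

Risk-neutral probability p = (1 + 0.04 − 0.7)/(1.45 − 0.7) = 0.3400/0.7500 = 0.4533
Terminal stock prices: S_uuu = 60.97, S_uud = 29.43, S_udd = 14.21, S_ddd = 6.86
Terminal payoffs (K − S): max(-40.97, 0) = 0, max(-9.435, 0) = 0, max(5.79, 0) = 5.79, max(13.14, 0) = 13.14
Node uu (S = 42.05): continuation = 1/1.04·[0.4533·0.0000 + 0.5467·0.0000] = 0.0000; exercise value = 0.0000 ≤ continuation, so V_uu = 0.0000
Node ud (S = 20.3): continuation = 1/1.04·[0.4533·0.0000 + 0.5467·5.7900] = 3.0435; exercise value = 0.0000 ≤ continuation, so V_ud = 3.0435
Node dd (S = 9.8): continuation = 1/1.04·[0.4533·5.7900 + 0.5467·13.1400] = 9.4308; exercise value = 10.2000 > continuation, so V_dd = 10.2000 (exercise)
Node u (S = 29): continuation = 1/1.04·[0.4533·0.0000 + 0.5467·3.0435] = 1.5998; exercise value = 0.0000 ≤ continuation, so V_u = 1.5998
Node d (S = 14): continuation = 1/1.04·[0.4533·3.0435 + 0.5467·10.2000] = 6.6882; exercise value = 6.0000 ≤ continuation, so V_d = 6.6882
Node 0 (S = 20): continuation = 1/1.04·[0.4533·1.5998 + 0.5467·6.6882] = 4.2129; exercise value = 0.0000 ≤ continuation, so V_0 = 4.2129

$4.21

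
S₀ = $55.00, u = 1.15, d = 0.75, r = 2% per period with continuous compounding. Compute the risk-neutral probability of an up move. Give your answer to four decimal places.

Risk-neutral probability p = (e^0.02 − 0.75)/(1.15 − 0.75) = 0.2702/0.4000 = 0.6755

p = 0.6755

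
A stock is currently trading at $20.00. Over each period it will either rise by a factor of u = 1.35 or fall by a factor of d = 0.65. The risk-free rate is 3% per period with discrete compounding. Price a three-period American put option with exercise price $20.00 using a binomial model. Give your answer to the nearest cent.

$4.06

Risk-neutral probability p = (1 + 0.03 − 0.65)/(1.35 − 0.65) = 0.3800/0.7000 = 0.5429
Terminal stock prices: S_uuu = 49.21, S_uud = 23.69, S_udd = 11.41, S_ddd = 5.492
Terminal payoffs (K − S): max(-29.21, 0) = 0, max(-3.693, 0) = 0, max(8.592, 0) = 8.592, max(14.51, 0) = 14.51
Node uu (S = 36.45): continuation = 1/1.03·[0.5429·0.0000 + 0.4571·0.0000] = 0.0000; exercise value = 0.0000 ≤ continuation, so V_uu = 0.0000
Node ud (S = 17.55): continuation = 1/1.03·[0.5429·0.0000 + 0.4571·8.5925] = 3.8136; exercise value = 2.4500 ≤ continuation, so V_ud = 3.8136
Node dd (S = 8.45): continuation = 1/1.03·[0.5429·8.5925 + 0.4571·14.5075] = 10.9675; exercise value = 11.5500 > continuation, so V_dd = 11.5500 (exercise)
Node u (S = 27): continuation = 1/1.03·[0.5429·0.0000 + 0.4571·3.8136] = 1.6926; exercise value = 0.0000 ≤ continuation, so V_u = 1.6926
Node d (S = 13): continuation = 1/1.03·[0.5429·3.8136 + 0.4571·11.5500] = 7.1362; exercise value = 7.0000 ≤ continuation, so V_d = 7.1362
Node 0 (S = 20): continuation = 1/1.03·[0.5429·1.6926 + 0.4571·7.1362] = 4.0593; exercise value = 0.0000 ≤ continuation, so V_0 = 4.0593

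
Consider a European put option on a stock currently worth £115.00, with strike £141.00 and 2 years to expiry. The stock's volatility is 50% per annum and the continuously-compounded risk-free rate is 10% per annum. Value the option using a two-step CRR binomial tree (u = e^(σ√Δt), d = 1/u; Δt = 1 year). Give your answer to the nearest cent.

CRR parameters: u = e^(σ√Δt) = e^(0.5·√1) = 1.6487, d = 1/u = 0.6065
Per-period rate: rΔt = 0.1·1 = 0.1, so R = e^0.1 = 1.1052
Risk-neutral probability p = (e^0.1 − 0.6065)/(1.6487 − 0.6065) = 0.4986/1.0422 = 0.4785
Terminal stock prices: S_uu = 312.6, S_ud = 115, S_dd = 42.31
Terminal payoffs (K − S): max(-171.6, 0) = 0, max(26, 0) = 26, max(98.69, 0) = 98.69
Node u (S = 189.6): V_u = e^(−0.1)·[0.4785·0.0000 + 0.5215·26.0000] = 12.2698
Node d (S = 69.75): V_d = e^(−0.1)·[0.4785·26.0000 + 0.5215·98.6939] = 57.8311
Node 0 (S = 115): V_0 = e^(−0.1)·[0.4785·12.2698 + 0.5215·57.8311] = 32.6032

£32.60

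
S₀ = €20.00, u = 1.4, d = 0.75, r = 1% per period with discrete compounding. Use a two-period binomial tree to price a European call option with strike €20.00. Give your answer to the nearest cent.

Risk-neutral probability p = (1 + 0.01 − 0.75)/(1.4 − 0.75) = 0.2600/0.6500 = 0.4000
Terminal stock prices: S_uu = 39.2, S_ud = 21, S_dd = 11.25
Terminal payoffs (S − K): max(19.2, 0) = 19.2, max(1, 0) = 1, max(-8.75, 0) = 0
Node u (S = 28): V_u = 1/1.01·[0.4000·19.2000 + 0.6000·1.0000] = 8.1980
Node d (S = 15): V_d = 1/1.01·[0.4000·1.0000 + 0.6000·0.0000] = 0.3960
Node 0 (S = 20): V_0 = 1/1.01·[0.4000·8.1980 + 0.6000·0.3960] = 3.4820

€3.48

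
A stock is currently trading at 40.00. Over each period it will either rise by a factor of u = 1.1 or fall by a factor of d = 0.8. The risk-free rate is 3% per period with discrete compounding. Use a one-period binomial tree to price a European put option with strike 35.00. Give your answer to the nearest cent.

Risk-neutral probability p = (1 + 0.03 − 0.8)/(1.1 − 0.8) = 0.2300/0.3000 = 0.7667
Terminal stock prices: S_u = 44, S_d = 32
Terminal payoffs (K − S): max(-9, 0) = 0, max(3, 0) = 3
Node 0 (S = 40): V_0 = 1/1.03·[0.7667·0.0000 + 0.2333·3.0000] = 0.6796

0.68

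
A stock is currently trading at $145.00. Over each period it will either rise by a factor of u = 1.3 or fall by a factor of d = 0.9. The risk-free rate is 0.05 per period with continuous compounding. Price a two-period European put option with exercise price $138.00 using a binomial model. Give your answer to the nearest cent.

Risk-neutral probability p = (e^0.05 − 0.9)/(1.3 − 0.9) = 0.1513/0.4000 = 0.3782
Terminal stock prices: S_uu = 245.1, S_ud = 169.7, S_dd = 117.5
Terminal payoffs (K − S): max(-107.1, 0) = 0, max(-31.65, 0) = 0, max(20.55, 0) = 20.55
Node u (S = 188.5): V_u = e^(−0.05)·[0.3782·0.0000 + 0.6218·0.0000] = 0.0000
Node d (S = 130.5): V_d = e^(−0.05)·[0.3782·0.0000 + 0.6218·20.5500] = 12.1552
Node 0 (S = 145): V_0 = e^(−0.05)·[0.3782·0.0000 + 0.6218·12.1552] = 7.1898

$7.19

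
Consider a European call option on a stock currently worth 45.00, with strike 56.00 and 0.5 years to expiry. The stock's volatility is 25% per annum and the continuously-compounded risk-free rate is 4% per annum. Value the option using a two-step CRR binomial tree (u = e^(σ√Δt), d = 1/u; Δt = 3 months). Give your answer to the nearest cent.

CRR parameters: u = e^(σ√Δt) = e^(0.25·√0.25) = 1.1331, d = 1/u = 0.8825
Per-period rate: rΔt = 0.04·0.25 = 0.01, so R = e^0.01 = 1.0101
Risk-neutral probability p = (e^0.01 − 0.8825)/(1.1331 − 0.8825) = 0.1276/0.2507 = 0.5089
Terminal stock prices: S_uu = 57.78, S_ud = 45, S_dd = 35.05
Terminal payoffs (S − K): max(1.781, 0) = 1.781, max(-11, 0) = 0, max(-20.95, 0) = 0
Node u (S = 50.99): V_u = e^(−0.01)·[0.5089·1.7811 + 0.4911·0.0000] = 0.8974
Node d (S = 39.71): V_d = e^(−0.01)·[0.5089·0.0000 + 0.4911·0.0000] = 0.0000
Node 0 (S = 45): V_0 = e^(−0.01)·[0.5089·0.8974 + 0.4911·0.0000] = 0.4521

0.45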